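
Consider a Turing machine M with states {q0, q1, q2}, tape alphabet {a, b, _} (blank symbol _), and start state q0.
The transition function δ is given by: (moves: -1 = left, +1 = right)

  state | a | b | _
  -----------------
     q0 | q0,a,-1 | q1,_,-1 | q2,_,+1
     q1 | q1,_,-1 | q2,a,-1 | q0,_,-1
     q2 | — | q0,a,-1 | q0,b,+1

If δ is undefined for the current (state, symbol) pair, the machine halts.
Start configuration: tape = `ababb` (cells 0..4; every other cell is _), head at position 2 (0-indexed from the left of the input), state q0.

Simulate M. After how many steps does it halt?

18

q0 | ___ab[a]bb   read a → write a, move -1, go to q0
q0 | ___a[b]abb   read b → write _, move -1, go to q1
q1 | ___[a]_abb   read a → write _, move -1, go to q1
q1 | __[_]__abb   read _ → write _, move -1, go to q0
q0 | _[_]___abb   read _ → write _, move +1, go to q2
q2 | __[_]__abb   read _ → write b, move +1, go to q0
q0 | __b[_]_abb   read _ → write _, move +1, go to q2
q2 | __b_[_]abb   read _ → write b, move +1, go to q0
q0 | __b_b[a]bb   read a → write a, move -1, go to q0
q0 | __b_[b]abb   read b → write _, move -1, go to q1
q1 | __b[_]_abb   read _ → write _, move -1, go to q0
q0 | __[b]__abb   read b → write _, move -1, go to q1
q1 | _[_]___abb   read _ → write _, move -1, go to q0
q0 | [_]____abb   read _ → write _, move +1, go to q2
q2 | _[_]___abb   read _ → write b, move +1, go to q0
q0 | _b[_]__abb   read _ → write _, move +1, go to q2
q2 | _b_[_]_abb   read _ → write b, move +1, go to q0
q0 | _b_b[_]abb   read _ → write _, move +1, go to q2
q2 | _b_b_[a]bb
M halts after 18 transitions.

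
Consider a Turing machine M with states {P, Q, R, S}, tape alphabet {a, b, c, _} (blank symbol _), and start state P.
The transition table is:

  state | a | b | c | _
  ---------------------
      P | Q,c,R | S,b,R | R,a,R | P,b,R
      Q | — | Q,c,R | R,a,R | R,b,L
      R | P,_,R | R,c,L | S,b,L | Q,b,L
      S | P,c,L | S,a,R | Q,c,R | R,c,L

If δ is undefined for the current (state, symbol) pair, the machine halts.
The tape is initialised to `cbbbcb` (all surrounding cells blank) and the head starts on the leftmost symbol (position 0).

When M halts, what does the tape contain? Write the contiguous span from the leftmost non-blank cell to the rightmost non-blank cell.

state=P head=0 tape=[c]bbbcb_   (P,c)→(R,a,R)
state=R head=1 tape=a[b]bbcb_   (R,b)→(R,c,L)
state=R head=0 tape=[a]cbbcb_   (R,a)→(P,_,R)
state=P head=1 tape=_[c]bbcb_   (P,c)→(R,a,R)
state=R head=2 tape=_a[b]bcb_   (R,b)→(R,c,L)
state=R head=1 tape=_[a]cbcb_   (R,a)→(P,_,R)
state=P head=2 tape=__[c]bcb_   (P,c)→(R,a,R)
state=R head=3 tape=__a[b]cb_   (R,b)→(R,c,L)
state=R head=2 tape=__[a]ccb_   (R,a)→(P,_,R)
state=P head=3 tape=___[c]cb_   (P,c)→(R,a,R)
state=R head=4 tape=___a[c]b_   (R,c)→(S,b,L)
state=S head=3 tape=___[a]bb_   (S,a)→(P,c,L)
state=P head=2 tape=__[_]cbb_   (P,_)→(P,b,R)
state=P head=3 tape=__b[c]bb_   (P,c)→(R,a,R)
state=R head=4 tape=__ba[b]b_   (R,b)→(R,c,L)
state=R head=3 tape=__b[a]cb_   (R,a)→(P,_,R)
state=P head=4 tape=__b_[c]b_   (P,c)→(R,a,R)
state=R head=5 tape=__b_a[b]_   (R,b)→(R,c,L)
state=R head=4 tape=__b_[a]c_   (R,a)→(P,_,R)
state=P head=5 tape=__b__[c]_   (P,c)→(R,a,R)
state=R head=6 tape=__b__a[_]   (R,_)→(Q,b,L)
state=Q head=5 tape=__b__[a]b
The non-blank tape span at halt is b__ab.

b__ab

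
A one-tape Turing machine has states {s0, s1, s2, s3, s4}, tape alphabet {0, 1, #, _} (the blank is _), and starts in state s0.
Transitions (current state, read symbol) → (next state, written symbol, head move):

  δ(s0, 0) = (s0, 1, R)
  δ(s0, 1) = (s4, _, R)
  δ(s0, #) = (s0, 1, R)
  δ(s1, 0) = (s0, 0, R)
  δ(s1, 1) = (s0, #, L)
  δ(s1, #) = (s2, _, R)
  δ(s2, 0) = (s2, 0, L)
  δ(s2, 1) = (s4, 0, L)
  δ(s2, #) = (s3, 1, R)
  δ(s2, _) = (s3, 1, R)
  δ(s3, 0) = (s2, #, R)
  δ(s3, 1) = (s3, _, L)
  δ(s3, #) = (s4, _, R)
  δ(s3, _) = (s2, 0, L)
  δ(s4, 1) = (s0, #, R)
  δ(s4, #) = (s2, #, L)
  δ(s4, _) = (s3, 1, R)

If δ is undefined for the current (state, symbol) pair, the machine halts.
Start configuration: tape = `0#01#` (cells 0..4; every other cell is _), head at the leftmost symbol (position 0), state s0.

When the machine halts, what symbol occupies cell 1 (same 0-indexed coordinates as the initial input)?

1

state=s0 head=0 tape=[0]#01#_____   (s0,0)→(s0,1,R)
state=s0 head=1 tape=1[#]01#_____   (s0,#)→(s0,1,R)
state=s0 head=2 tape=11[0]1#_____   (s0,0)→(s0,1,R)
state=s0 head=3 tape=111[1]#_____   (s0,1)→(s4,_,R)
state=s4 head=4 tape=111_[#]_____   (s4,#)→(s2,#,L)
state=s2 head=3 tape=111[_]#_____   (s2,_)→(s3,1,R)
state=s3 head=4 tape=1111[#]_____   (s3,#)→(s4,_,R)
state=s4 head=5 tape=1111_[_]____   (s4,_)→(s3,1,R)
state=s3 head=6 tape=1111_1[_]___   (s3,_)→(s2,0,L)
state=s2 head=5 tape=1111_[1]0___   (s2,1)→(s4,0,L)
state=s4 head=4 tape=1111[_]00___   (s4,_)→(s3,1,R)
state=s3 head=5 tape=11111[0]0___   (s3,0)→(s2,#,R)
state=s2 head=6 tape=11111#[0]___   (s2,0)→(s2,0,L)
state=s2 head=5 tape=11111[#]0___   (s2,#)→(s3,1,R)
state=s3 head=6 tape=111111[0]___   (s3,0)→(s2,#,R)
state=s2 head=7 tape=111111#[_]__   (s2,_)→(s3,1,R)
state=s3 head=8 tape=111111#1[_]_   (s3,_)→(s2,0,L)
state=s2 head=7 tape=111111#[1]0_   (s2,1)→(s4,0,L)
state=s4 head=6 tape=111111[#]00_   (s4,#)→(s2,#,L)
state=s2 head=5 tape=11111[1]#00_   (s2,1)→(s4,0,L)
state=s4 head=4 tape=1111[1]0#00_   (s4,1)→(s0,#,R)
state=s0 head=5 tape=1111#[0]#00_   (s0,0)→(s0,1,R)
state=s0 head=6 tape=1111#1[#]00_   (s0,#)→(s0,1,R)
state=s0 head=7 tape=1111#11[0]0_   (s0,0)→(s0,1,R)
state=s0 head=8 tape=1111#111[0]_   (s0,0)→(s0,1,R)
state=s0 head=9 tape=1111#1111[_]
Cell 1 holds 1 when M halts.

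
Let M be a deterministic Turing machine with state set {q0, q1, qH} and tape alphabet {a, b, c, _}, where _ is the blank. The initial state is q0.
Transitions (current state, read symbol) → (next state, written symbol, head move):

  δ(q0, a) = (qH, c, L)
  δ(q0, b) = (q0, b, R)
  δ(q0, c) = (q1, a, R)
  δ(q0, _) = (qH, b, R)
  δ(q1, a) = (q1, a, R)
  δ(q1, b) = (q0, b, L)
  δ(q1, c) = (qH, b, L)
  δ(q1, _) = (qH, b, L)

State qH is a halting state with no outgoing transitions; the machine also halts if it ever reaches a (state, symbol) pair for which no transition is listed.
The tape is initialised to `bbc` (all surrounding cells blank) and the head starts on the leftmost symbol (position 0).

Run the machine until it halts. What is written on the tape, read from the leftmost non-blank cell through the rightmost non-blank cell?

bbab

state=q0 head=0 tape=[b]bc_   (q0,b)→(q0,b,R)
state=q0 head=1 tape=b[b]c_   (q0,b)→(q0,b,R)
state=q0 head=2 tape=bb[c]_   (q0,c)→(q1,a,R)
state=q1 head=3 tape=bba[_]   (q1,_)→(qH,b,L)
state=qH head=2 tape=bb[a]b
The non-blank tape span at halt is bbab.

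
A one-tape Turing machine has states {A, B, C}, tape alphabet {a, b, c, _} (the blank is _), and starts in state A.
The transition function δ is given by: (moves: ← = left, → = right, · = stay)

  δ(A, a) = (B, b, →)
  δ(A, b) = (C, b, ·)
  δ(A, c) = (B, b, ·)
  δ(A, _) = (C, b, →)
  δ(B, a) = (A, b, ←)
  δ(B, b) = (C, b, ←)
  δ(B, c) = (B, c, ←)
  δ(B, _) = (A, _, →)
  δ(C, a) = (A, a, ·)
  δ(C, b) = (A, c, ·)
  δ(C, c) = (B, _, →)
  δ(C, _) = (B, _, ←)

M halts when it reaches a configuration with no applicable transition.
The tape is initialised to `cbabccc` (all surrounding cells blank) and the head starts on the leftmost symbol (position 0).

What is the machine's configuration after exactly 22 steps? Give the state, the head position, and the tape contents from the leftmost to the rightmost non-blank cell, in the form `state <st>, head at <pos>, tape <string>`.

state A, head at -3, tape bbbbabccc

state=A head=0 tape=____[c]babccc   (A,c)→(B,b,·)
state=B head=0 tape=____[b]babccc   (B,b)→(C,b,←)
state=C head=-1 tape=___[_]bbabccc   (C,_)→(B,_,←)
state=B head=-2 tape=__[_]_bbabccc   (B,_)→(A,_,→)
state=A head=-1 tape=___[_]bbabccc   (A,_)→(C,b,→)
state=C head=0 tape=___b[b]babccc   (C,b)→(A,c,·)
state=A head=0 tape=___b[c]babccc   (A,c)→(B,b,·)
state=B head=0 tape=___b[b]babccc   (B,b)→(C,b,←)
state=C head=-1 tape=___[b]bbabccc   (C,b)→(A,c,·)
state=A head=-1 tape=___[c]bbabccc   (A,c)→(B,b,·)
state=B head=-1 tape=___[b]bbabccc   (B,b)→(C,b,←)
state=C head=-2 tape=__[_]bbbabccc   (C,_)→(B,_,←)
state=B head=-3 tape=_[_]_bbbabccc   (B,_)→(A,_,→)
state=A head=-2 tape=__[_]bbbabccc   (A,_)→(C,b,→)
state=C head=-1 tape=__b[b]bbabccc   (C,b)→(A,c,·)
state=A head=-1 tape=__b[c]bbabccc   (A,c)→(B,b,·)
state=B head=-1 tape=__b[b]bbabccc   (B,b)→(C,b,←)
state=C head=-2 tape=__[b]bbbabccc   (C,b)→(A,c,·)
state=A head=-2 tape=__[c]bbbabccc   (A,c)→(B,b,·)
state=B head=-2 tape=__[b]bbbabccc   (B,b)→(C,b,←)
state=C head=-3 tape=_[_]bbbbabccc   (C,_)→(B,_,←)
state=B head=-4 tape=[_]_bbbbabccc   (B,_)→(A,_,→)
state=A head=-3 tape=_[_]bbbbabccc
After 22 steps: state A, head at -3, tape bbbbabccc.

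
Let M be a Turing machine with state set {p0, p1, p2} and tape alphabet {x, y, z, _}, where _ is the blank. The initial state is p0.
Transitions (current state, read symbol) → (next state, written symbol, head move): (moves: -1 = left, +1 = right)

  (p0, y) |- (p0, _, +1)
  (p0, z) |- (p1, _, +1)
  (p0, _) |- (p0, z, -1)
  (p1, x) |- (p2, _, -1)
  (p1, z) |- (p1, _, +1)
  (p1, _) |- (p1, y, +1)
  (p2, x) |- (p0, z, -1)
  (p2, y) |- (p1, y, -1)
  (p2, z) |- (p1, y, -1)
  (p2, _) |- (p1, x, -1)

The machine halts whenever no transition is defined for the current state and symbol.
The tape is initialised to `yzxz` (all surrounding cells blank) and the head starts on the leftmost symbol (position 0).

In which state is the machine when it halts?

p1

state=p0 head=0 tape=_[y]zxz   (p0,y)→(p0,_,+1)
state=p0 head=1 tape=__[z]xz   (p0,z)→(p1,_,+1)
state=p1 head=2 tape=___[x]z   (p1,x)→(p2,_,-1)
state=p2 head=1 tape=__[_]_z   (p2,_)→(p1,x,-1)
state=p1 head=0 tape=_[_]x_z   (p1,_)→(p1,y,+1)
state=p1 head=1 tape=_y[x]_z   (p1,x)→(p2,_,-1)
state=p2 head=0 tape=_[y]__z   (p2,y)→(p1,y,-1)
state=p1 head=-1 tape=[_]y__z   (p1,_)→(p1,y,+1)
state=p1 head=0 tape=y[y]__z
No transition is defined for (p1, y); M halts in state p1.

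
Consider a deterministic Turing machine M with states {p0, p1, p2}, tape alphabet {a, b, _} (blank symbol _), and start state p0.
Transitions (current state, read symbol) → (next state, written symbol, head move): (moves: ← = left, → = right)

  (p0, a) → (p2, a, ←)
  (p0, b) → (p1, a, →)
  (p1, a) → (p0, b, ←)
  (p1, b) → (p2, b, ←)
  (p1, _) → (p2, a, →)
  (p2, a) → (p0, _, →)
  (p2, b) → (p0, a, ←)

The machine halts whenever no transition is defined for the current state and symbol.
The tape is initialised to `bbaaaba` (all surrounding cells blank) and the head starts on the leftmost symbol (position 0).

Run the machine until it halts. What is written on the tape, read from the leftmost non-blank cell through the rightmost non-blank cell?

abaaba

state=p0 head=0 tape=[b]baaaba   (p0,b)→(p1,a,→)
state=p1 head=1 tape=a[b]aaaba   (p1,b)→(p2,b,←)
state=p2 head=0 tape=[a]baaaba   (p2,a)→(p0,_,→)
state=p0 head=1 tape=_[b]aaaba   (p0,b)→(p1,a,→)
state=p1 head=2 tape=_a[a]aaba   (p1,a)→(p0,b,←)
state=p0 head=1 tape=_[a]baaba   (p0,a)→(p2,a,←)
state=p2 head=0 tape=[_]abaaba
The non-blank tape span at halt is abaaba.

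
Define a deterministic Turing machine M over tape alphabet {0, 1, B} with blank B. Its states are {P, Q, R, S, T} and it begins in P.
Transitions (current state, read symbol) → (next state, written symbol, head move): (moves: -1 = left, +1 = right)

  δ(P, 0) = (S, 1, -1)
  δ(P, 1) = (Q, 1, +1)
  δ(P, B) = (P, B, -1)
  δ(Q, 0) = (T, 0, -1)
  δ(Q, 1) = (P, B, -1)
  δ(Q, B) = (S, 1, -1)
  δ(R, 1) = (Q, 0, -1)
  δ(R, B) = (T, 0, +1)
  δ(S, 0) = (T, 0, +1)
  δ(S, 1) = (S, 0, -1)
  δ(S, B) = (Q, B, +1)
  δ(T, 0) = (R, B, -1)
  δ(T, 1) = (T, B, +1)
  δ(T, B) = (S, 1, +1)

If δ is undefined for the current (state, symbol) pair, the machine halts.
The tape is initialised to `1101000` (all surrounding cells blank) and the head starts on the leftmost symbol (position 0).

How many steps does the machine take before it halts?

P | B[1]101000   read 1 → write 1, move +1, go to Q
Q | B1[1]01000   read 1 → write B, move -1, go to P
P | B[1]B01000   read 1 → write 1, move +1, go to Q
Q | B1[B]01000   read B → write 1, move -1, go to S
S | B[1]101000   read 1 → write 0, move -1, go to S
S | [B]0101000   read B → write B, move +1, go to Q
Q | B[0]101000   read 0 → write 0, move -1, go to T
T | [B]0101000   read B → write 1, move +1, go to S
S | 1[0]101000   read 0 → write 0, move +1, go to T
T | 10[1]01000   read 1 → write B, move +1, go to T
T | 10B[0]1000   read 0 → write B, move -1, go to R
R | 10[B]B1000   read B → write 0, move +1, go to T
T | 100[B]1000   read B → write 1, move +1, go to S
S | 1001[1]000   read 1 → write 0, move -1, go to S
S | 100[1]0000   read 1 → write 0, move -1, go to S
S | 10[0]00000   read 0 → write 0, move +1, go to T
T | 100[0]0000   read 0 → write B, move -1, go to R
R | 10[0]B0000
M halts after 17 transitions.

17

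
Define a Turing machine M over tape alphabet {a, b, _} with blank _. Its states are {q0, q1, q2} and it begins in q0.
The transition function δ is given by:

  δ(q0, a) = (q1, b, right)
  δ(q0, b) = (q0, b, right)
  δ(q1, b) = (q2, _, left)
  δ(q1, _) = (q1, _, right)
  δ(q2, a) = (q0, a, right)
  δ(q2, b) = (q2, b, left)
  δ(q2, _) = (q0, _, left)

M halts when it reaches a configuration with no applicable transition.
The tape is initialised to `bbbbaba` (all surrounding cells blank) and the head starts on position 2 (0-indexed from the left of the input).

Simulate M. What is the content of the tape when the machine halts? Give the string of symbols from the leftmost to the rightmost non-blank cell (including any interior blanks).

bbbbb_a

q0 | __bb[b]baba   read b → write b, move right, go to q0
q0 | __bbb[b]aba   read b → write b, move right, go to q0
q0 | __bbbb[a]ba   read a → write b, move right, go to q1
q1 | __bbbbb[b]a   read b → write _, move left, go to q2
q2 | __bbbb[b]_a   read b → write b, move left, go to q2
q2 | __bbb[b]b_a   read b → write b, move left, go to q2
q2 | __bb[b]bb_a   read b → write b, move left, go to q2
q2 | __b[b]bbb_a   read b → write b, move left, go to q2
q2 | __[b]bbbb_a   read b → write b, move left, go to q2
q2 | _[_]bbbbb_a   read _ → write _, move left, go to q0
q0 | [_]_bbbbb_a
The non-blank tape span at halt is bbbbb_a.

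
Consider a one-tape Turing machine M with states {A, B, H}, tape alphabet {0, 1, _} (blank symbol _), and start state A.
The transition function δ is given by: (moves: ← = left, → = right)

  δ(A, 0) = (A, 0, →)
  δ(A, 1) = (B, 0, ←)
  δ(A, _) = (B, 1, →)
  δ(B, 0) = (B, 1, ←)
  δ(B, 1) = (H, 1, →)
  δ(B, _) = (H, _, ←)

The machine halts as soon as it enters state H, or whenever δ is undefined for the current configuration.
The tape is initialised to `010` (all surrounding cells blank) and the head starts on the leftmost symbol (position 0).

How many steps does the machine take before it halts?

4

state=A head=0 tape=__[0]10   (A,0)→(A,0,→)
state=A head=1 tape=__0[1]0   (A,1)→(B,0,←)
state=B head=0 tape=__[0]00   (B,0)→(B,1,←)
state=B head=-1 tape=_[_]100   (B,_)→(H,_,←)
state=H head=-2 tape=[_]_100
M halts after 4 transitions.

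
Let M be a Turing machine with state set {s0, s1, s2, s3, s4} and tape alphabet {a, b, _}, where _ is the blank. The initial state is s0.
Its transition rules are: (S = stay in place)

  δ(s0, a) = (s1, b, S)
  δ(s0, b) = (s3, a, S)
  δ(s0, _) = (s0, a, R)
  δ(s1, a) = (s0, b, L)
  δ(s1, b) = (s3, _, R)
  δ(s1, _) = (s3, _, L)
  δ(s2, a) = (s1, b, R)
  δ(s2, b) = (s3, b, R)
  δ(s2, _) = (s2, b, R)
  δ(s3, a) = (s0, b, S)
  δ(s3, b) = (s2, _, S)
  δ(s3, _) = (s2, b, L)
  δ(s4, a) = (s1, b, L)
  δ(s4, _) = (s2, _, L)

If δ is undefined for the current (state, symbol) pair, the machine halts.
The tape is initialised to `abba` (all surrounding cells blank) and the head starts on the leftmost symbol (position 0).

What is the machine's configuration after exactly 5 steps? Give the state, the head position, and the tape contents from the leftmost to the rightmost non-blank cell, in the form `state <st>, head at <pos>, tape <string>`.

s0 | [a]bba   read a → write b, move S, go to s1
s1 | [b]bba   read b → write _, move R, go to s3
s3 | _[b]ba   read b → write _, move S, go to s2
s2 | _[_]ba   read _ → write b, move R, go to s2
s2 | _b[b]a   read b → write b, move R, go to s3
s3 | _bb[a]
After 5 steps: state s3, head at 3, tape bba.

state s3, head at 3, tape bba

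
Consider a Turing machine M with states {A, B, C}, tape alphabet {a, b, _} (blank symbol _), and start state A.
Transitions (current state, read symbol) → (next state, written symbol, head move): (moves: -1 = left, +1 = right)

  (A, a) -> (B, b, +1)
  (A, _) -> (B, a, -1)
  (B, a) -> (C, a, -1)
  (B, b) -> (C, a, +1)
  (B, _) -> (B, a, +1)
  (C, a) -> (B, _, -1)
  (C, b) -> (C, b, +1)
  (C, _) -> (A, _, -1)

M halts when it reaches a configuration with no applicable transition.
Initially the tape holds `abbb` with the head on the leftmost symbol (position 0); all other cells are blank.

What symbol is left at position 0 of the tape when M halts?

state=A head=0 tape=[a]bbb_   (A,a)→(B,b,+1)
state=B head=1 tape=b[b]bb_   (B,b)→(C,a,+1)
state=C head=2 tape=ba[b]b_   (C,b)→(C,b,+1)
state=C head=3 tape=bab[b]_   (C,b)→(C,b,+1)
state=C head=4 tape=babb[_]   (C,_)→(A,_,-1)
state=A head=3 tape=bab[b]_
Cell 0 holds b when M halts.

b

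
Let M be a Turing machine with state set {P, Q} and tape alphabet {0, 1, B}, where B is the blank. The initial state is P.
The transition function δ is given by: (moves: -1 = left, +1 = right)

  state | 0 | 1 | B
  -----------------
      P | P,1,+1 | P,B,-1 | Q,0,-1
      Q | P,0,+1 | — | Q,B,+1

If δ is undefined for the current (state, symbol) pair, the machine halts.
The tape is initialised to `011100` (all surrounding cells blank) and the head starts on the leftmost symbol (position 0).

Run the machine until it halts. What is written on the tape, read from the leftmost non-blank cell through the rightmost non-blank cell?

0101100

P | BB[0]11100   read 0 → write 1, move +1, go to P
P | BB1[1]1100   read 1 → write B, move -1, go to P
P | BB[1]B1100   read 1 → write B, move -1, go to P
P | B[B]BB1100   read B → write 0, move -1, go to Q
Q | [B]0BB1100   read B → write B, move +1, go to Q
Q | B[0]BB1100   read 0 → write 0, move +1, go to P
P | B0[B]B1100   read B → write 0, move -1, go to Q
Q | B[0]0B1100   read 0 → write 0, move +1, go to P
P | B0[0]B1100   read 0 → write 1, move +1, go to P
P | B01[B]1100   read B → write 0, move -1, go to Q
Q | B0[1]01100
The non-blank tape span at halt is 0101100.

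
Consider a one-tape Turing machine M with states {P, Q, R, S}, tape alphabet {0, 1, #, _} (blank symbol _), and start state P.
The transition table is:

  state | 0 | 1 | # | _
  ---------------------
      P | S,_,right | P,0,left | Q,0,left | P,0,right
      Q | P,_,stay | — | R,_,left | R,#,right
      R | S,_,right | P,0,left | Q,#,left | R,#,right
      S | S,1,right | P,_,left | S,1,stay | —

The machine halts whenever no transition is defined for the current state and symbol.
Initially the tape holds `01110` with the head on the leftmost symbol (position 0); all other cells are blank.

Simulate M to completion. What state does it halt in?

P | [0]1110   read 0 → write _, move right, go to S
S | _[1]110   read 1 → write _, move left, go to P
P | [_]_110   read _ → write 0, move right, go to P
P | 0[_]110   read _ → write 0, move right, go to P
P | 00[1]10   read 1 → write 0, move left, go to P
P | 0[0]010   read 0 → write _, move right, go to S
S | 0_[0]10   read 0 → write 1, move right, go to S
S | 0_1[1]0   read 1 → write _, move left, go to P
P | 0_[1]_0   read 1 → write 0, move left, go to P
P | 0[_]0_0   read _ → write 0, move right, go to P
P | 00[0]_0   read 0 → write _, move right, go to S
S | 00_[_]0
No transition is defined for (S, _); M halts in state S.

S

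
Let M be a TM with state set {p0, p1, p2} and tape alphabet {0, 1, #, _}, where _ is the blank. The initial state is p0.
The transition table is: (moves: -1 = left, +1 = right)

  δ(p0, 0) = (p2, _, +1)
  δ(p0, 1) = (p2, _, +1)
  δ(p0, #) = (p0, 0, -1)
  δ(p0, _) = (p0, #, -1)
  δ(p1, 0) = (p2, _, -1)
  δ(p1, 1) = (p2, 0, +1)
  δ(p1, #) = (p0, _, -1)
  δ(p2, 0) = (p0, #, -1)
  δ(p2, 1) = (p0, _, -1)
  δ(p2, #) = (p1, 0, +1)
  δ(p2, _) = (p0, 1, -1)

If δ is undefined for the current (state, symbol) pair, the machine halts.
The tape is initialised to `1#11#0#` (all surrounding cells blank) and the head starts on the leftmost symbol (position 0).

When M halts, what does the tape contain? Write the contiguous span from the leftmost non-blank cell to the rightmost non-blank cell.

state=p0 head=0 tape=[1]#11#0#   (p0,1)→(p2,_,+1)
state=p2 head=1 tape=_[#]11#0#   (p2,#)→(p1,0,+1)
state=p1 head=2 tape=_0[1]1#0#   (p1,1)→(p2,0,+1)
state=p2 head=3 tape=_00[1]#0#   (p2,1)→(p0,_,-1)
state=p0 head=2 tape=_0[0]_#0#   (p0,0)→(p2,_,+1)
state=p2 head=3 tape=_0_[_]#0#   (p2,_)→(p0,1,-1)
state=p0 head=2 tape=_0[_]1#0#   (p0,_)→(p0,#,-1)
state=p0 head=1 tape=_[0]#1#0#   (p0,0)→(p2,_,+1)
state=p2 head=2 tape=__[#]1#0#   (p2,#)→(p1,0,+1)
state=p1 head=3 tape=__0[1]#0#   (p1,1)→(p2,0,+1)
state=p2 head=4 tape=__00[#]0#   (p2,#)→(p1,0,+1)
state=p1 head=5 tape=__000[0]#   (p1,0)→(p2,_,-1)
state=p2 head=4 tape=__00[0]_#   (p2,0)→(p0,#,-1)
state=p0 head=3 tape=__0[0]#_#   (p0,0)→(p2,_,+1)
state=p2 head=4 tape=__0_[#]_#   (p2,#)→(p1,0,+1)
state=p1 head=5 tape=__0_0[_]#
The non-blank tape span at halt is 0_0_#.

0_0_#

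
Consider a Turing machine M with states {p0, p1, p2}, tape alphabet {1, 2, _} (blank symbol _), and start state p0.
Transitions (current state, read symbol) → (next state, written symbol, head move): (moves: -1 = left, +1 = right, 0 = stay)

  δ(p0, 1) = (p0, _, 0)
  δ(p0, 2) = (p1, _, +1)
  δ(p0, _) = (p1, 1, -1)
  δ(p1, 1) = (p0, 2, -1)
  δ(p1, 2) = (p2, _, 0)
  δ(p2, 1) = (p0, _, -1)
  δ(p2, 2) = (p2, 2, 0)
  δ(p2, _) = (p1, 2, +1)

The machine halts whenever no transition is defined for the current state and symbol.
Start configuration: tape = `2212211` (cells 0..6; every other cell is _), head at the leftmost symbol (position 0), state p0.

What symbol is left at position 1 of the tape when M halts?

p0 | [2]212211_   read 2 → write _, move +1, go to p1
p1 | _[2]12211_   read 2 → write _, move 0, go to p2
p2 | _[_]12211_   read _ → write 2, move +1, go to p1
p1 | _2[1]2211_   read 1 → write 2, move -1, go to p0
p0 | _[2]22211_   read 2 → write _, move +1, go to p1
p1 | __[2]2211_   read 2 → write _, move 0, go to p2
p2 | __[_]2211_   read _ → write 2, move +1, go to p1
p1 | __2[2]211_   read 2 → write _, move 0, go to p2
p2 | __2[_]211_   read _ → write 2, move +1, go to p1
p1 | __22[2]11_   read 2 → write _, move 0, go to p2
p2 | __22[_]11_   read _ → write 2, move +1, go to p1
p1 | __222[1]1_   read 1 → write 2, move -1, go to p0
p0 | __22[2]21_   read 2 → write _, move +1, go to p1
p1 | __22_[2]1_   read 2 → write _, move 0, go to p2
p2 | __22_[_]1_   read _ → write 2, move +1, go to p1
p1 | __22_2[1]_   read 1 → write 2, move -1, go to p0
p0 | __22_[2]2_   read 2 → write _, move +1, go to p1
p1 | __22__[2]_   read 2 → write _, move 0, go to p2
p2 | __22__[_]_   read _ → write 2, move +1, go to p1
p1 | __22__2[_]
Cell 1 holds _ when M halts.

_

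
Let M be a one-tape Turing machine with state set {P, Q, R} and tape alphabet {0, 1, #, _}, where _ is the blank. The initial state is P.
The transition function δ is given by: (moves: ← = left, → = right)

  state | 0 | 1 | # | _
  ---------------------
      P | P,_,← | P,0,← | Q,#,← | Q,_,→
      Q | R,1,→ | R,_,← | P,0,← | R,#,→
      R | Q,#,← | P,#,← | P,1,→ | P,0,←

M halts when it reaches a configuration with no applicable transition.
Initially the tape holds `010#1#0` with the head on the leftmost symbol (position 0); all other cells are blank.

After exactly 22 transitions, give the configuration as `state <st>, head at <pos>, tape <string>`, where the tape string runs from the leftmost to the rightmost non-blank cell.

state R, head at -2, tape #_##1#0

P | __[0]10#1#0   read 0 → write _, move ←, go to P
P | _[_]_10#1#0   read _ → write _, move →, go to Q
Q | __[_]10#1#0   read _ → write #, move →, go to R
R | __#[1]0#1#0   read 1 → write #, move ←, go to P
P | __[#]#0#1#0   read # → write #, move ←, go to Q
Q | _[_]##0#1#0   read _ → write #, move →, go to R
R | _#[#]#0#1#0   read # → write 1, move →, go to P
P | _#1[#]0#1#0   read # → write #, move ←, go to Q
Q | _#[1]#0#1#0   read 1 → write _, move ←, go to R
R | _[#]_#0#1#0   read # → write 1, move →, go to P
P | _1[_]#0#1#0   read _ → write _, move →, go to Q
Q | _1_[#]0#1#0   read # → write 0, move ←, go to P
P | _1[_]00#1#0   read _ → write _, move →, go to Q
Q | _1_[0]0#1#0   read 0 → write 1, move →, go to R
R | _1_1[0]#1#0   read 0 → write #, move ←, go to Q
Q | _1_[1]##1#0   read 1 → write _, move ←, go to R
R | _1[_]_##1#0   read _ → write 0, move ←, go to P
P | _[1]0_##1#0   read 1 → write 0, move ←, go to P
P | [_]00_##1#0   read _ → write _, move →, go to Q
Q | _[0]0_##1#0   read 0 → write 1, move →, go to R
R | _1[0]_##1#0   read 0 → write #, move ←, go to Q
Q | _[1]#_##1#0   read 1 → write _, move ←, go to R
R | [_]_#_##1#0
After 22 steps: state R, head at -2, tape #_##1#0.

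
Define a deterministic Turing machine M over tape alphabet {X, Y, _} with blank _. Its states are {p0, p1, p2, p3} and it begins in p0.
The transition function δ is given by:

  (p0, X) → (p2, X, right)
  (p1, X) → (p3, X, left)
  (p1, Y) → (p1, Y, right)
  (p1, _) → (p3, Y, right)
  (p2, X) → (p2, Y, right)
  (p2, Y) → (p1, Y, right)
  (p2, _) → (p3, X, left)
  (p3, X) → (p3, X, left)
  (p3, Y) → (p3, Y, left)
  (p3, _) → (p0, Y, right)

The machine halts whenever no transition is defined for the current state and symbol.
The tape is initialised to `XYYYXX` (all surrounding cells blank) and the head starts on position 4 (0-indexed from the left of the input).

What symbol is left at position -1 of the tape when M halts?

p0 | __XYYY[X]X_   read X → write X, move right, go to p2
p2 | __XYYYX[X]_   read X → write Y, move right, go to p2
p2 | __XYYYXY[_]   read _ → write X, move left, go to p3
p3 | __XYYYX[Y]X   read Y → write Y, move left, go to p3
p3 | __XYYY[X]YX   read X → write X, move left, go to p3
p3 | __XYY[Y]XYX   read Y → write Y, move left, go to p3
p3 | __XY[Y]YXYX   read Y → write Y, move left, go to p3
p3 | __X[Y]YYXYX   read Y → write Y, move left, go to p3
p3 | __[X]YYYXYX   read X → write X, move left, go to p3
p3 | _[_]XYYYXYX   read _ → write Y, move right, go to p0
p0 | _Y[X]YYYXYX   read X → write X, move right, go to p2
p2 | _YX[Y]YYXYX   read Y → write Y, move right, go to p1
p1 | _YXY[Y]YXYX   read Y → write Y, move right, go to p1
p1 | _YXYY[Y]XYX   read Y → write Y, move right, go to p1
p1 | _YXYYY[X]YX   read X → write X, move left, go to p3
p3 | _YXYY[Y]XYX   read Y → write Y, move left, go to p3
p3 | _YXY[Y]YXYX   read Y → write Y, move left, go to p3
p3 | _YX[Y]YYXYX   read Y → write Y, move left, go to p3
p3 | _Y[X]YYYXYX   read X → write X, move left, go to p3
p3 | _[Y]XYYYXYX   read Y → write Y, move left, go to p3
p3 | [_]YXYYYXYX   read _ → write Y, move right, go to p0
p0 | Y[Y]XYYYXYX
Cell -1 holds Y when M halts.

Y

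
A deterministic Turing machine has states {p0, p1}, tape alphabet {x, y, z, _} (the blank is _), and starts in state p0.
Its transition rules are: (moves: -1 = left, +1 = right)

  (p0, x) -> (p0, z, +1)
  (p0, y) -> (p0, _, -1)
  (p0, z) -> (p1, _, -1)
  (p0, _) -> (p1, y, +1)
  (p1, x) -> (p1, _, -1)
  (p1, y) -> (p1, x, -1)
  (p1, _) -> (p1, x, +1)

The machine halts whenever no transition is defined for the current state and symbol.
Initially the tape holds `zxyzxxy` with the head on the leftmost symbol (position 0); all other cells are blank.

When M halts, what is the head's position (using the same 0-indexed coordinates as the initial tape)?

state=p0 head=0 tape=____[z]xyzxxy   (p0,z)→(p1,_,-1)
state=p1 head=-1 tape=___[_]_xyzxxy   (p1,_)→(p1,x,+1)
state=p1 head=0 tape=___x[_]xyzxxy   (p1,_)→(p1,x,+1)
state=p1 head=1 tape=___xx[x]yzxxy   (p1,x)→(p1,_,-1)
state=p1 head=0 tape=___x[x]_yzxxy   (p1,x)→(p1,_,-1)
state=p1 head=-1 tape=___[x]__yzxxy   (p1,x)→(p1,_,-1)
state=p1 head=-2 tape=__[_]___yzxxy   (p1,_)→(p1,x,+1)
state=p1 head=-1 tape=__x[_]__yzxxy   (p1,_)→(p1,x,+1)
state=p1 head=0 tape=__xx[_]_yzxxy   (p1,_)→(p1,x,+1)
state=p1 head=1 tape=__xxx[_]yzxxy   (p1,_)→(p1,x,+1)
state=p1 head=2 tape=__xxxx[y]zxxy   (p1,y)→(p1,x,-1)
state=p1 head=1 tape=__xxx[x]xzxxy   (p1,x)→(p1,_,-1)
state=p1 head=0 tape=__xx[x]_xzxxy   (p1,x)→(p1,_,-1)
state=p1 head=-1 tape=__x[x]__xzxxy   (p1,x)→(p1,_,-1)
state=p1 head=-2 tape=__[x]___xzxxy   (p1,x)→(p1,_,-1)
state=p1 head=-3 tape=_[_]____xzxxy   (p1,_)→(p1,x,+1)
state=p1 head=-2 tape=_x[_]___xzxxy   (p1,_)→(p1,x,+1)
state=p1 head=-1 tape=_xx[_]__xzxxy   (p1,_)→(p1,x,+1)
state=p1 head=0 tape=_xxx[_]_xzxxy   (p1,_)→(p1,x,+1)
state=p1 head=1 tape=_xxxx[_]xzxxy   (p1,_)→(p1,x,+1)
state=p1 head=2 tape=_xxxxx[x]zxxy   (p1,x)→(p1,_,-1)
state=p1 head=1 tape=_xxxx[x]_zxxy   (p1,x)→(p1,_,-1)
state=p1 head=0 tape=_xxx[x]__zxxy   (p1,x)→(p1,_,-1)
state=p1 head=-1 tape=_xx[x]___zxxy   (p1,x)→(p1,_,-1)
state=p1 head=-2 tape=_x[x]____zxxy   (p1,x)→(p1,_,-1)
state=p1 head=-3 tape=_[x]_____zxxy   (p1,x)→(p1,_,-1)
state=p1 head=-4 tape=[_]______zxxy   (p1,_)→(p1,x,+1)
state=p1 head=-3 tape=x[_]_____zxxy   (p1,_)→(p1,x,+1)
state=p1 head=-2 tape=xx[_]____zxxy   (p1,_)→(p1,x,+1)
state=p1 head=-1 tape=xxx[_]___zxxy   (p1,_)→(p1,x,+1)
state=p1 head=0 tape=xxxx[_]__zxxy   (p1,_)→(p1,x,+1)
state=p1 head=1 tape=xxxxx[_]_zxxy   (p1,_)→(p1,x,+1)
state=p1 head=2 tape=xxxxxx[_]zxxy   (p1,_)→(p1,x,+1)
state=p1 head=3 tape=xxxxxxx[z]xxy
At halt the head is at cell 3.

3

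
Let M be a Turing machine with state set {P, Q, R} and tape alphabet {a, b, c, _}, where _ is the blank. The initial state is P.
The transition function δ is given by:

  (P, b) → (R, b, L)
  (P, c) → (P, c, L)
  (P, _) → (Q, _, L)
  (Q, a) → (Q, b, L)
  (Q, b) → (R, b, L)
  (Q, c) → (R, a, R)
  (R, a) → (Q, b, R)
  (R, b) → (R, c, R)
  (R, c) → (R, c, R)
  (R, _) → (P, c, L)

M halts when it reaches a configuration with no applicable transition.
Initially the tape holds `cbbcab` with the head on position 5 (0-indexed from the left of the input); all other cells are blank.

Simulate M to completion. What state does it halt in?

state=P head=5 tape=__cbbca[b]__   (P,b)→(R,b,L)
state=R head=4 tape=__cbbc[a]b__   (R,a)→(Q,b,R)
state=Q head=5 tape=__cbbcb[b]__   (Q,b)→(R,b,L)
state=R head=4 tape=__cbbc[b]b__   (R,b)→(R,c,R)
state=R head=5 tape=__cbbcc[b]__   (R,b)→(R,c,R)
state=R head=6 tape=__cbbccc[_]_   (R,_)→(P,c,L)
state=P head=5 tape=__cbbcc[c]c_   (P,c)→(P,c,L)
state=P head=4 tape=__cbbc[c]cc_   (P,c)→(P,c,L)
state=P head=3 tape=__cbb[c]ccc_   (P,c)→(P,c,L)
state=P head=2 tape=__cb[b]cccc_   (P,b)→(R,b,L)
state=R head=1 tape=__c[b]bcccc_   (R,b)→(R,c,R)
state=R head=2 tape=__cc[b]cccc_   (R,b)→(R,c,R)
state=R head=3 tape=__ccc[c]ccc_   (R,c)→(R,c,R)
state=R head=4 tape=__cccc[c]cc_   (R,c)→(R,c,R)
state=R head=5 tape=__ccccc[c]c_   (R,c)→(R,c,R)
state=R head=6 tape=__cccccc[c]_   (R,c)→(R,c,R)
state=R head=7 tape=__ccccccc[_]   (R,_)→(P,c,L)
state=P head=6 tape=__cccccc[c]c   (P,c)→(P,c,L)
state=P head=5 tape=__ccccc[c]cc   (P,c)→(P,c,L)
state=P head=4 tape=__cccc[c]ccc   (P,c)→(P,c,L)
state=P head=3 tape=__ccc[c]cccc   (P,c)→(P,c,L)
state=P head=2 tape=__cc[c]ccccc   (P,c)→(P,c,L)
state=P head=1 tape=__c[c]cccccc   (P,c)→(P,c,L)
state=P head=0 tape=__[c]ccccccc   (P,c)→(P,c,L)
state=P head=-1 tape=_[_]cccccccc   (P,_)→(Q,_,L)
state=Q head=-2 tape=[_]_cccccccc
No transition is defined for (Q, _); M halts in state Q.

Q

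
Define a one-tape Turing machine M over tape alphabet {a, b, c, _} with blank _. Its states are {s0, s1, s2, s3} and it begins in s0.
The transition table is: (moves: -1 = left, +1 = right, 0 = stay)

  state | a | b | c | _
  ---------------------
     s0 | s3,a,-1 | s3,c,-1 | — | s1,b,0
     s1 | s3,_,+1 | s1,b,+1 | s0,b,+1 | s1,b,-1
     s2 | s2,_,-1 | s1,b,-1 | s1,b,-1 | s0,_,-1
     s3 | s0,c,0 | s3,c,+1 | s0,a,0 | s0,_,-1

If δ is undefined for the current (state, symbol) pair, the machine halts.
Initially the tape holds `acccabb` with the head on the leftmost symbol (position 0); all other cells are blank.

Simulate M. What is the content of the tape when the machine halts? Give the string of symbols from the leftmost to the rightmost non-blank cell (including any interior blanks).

bb_c_accabb

s0 | ____[a]cccabb   read a → write a, move -1, go to s3
s3 | ___[_]acccabb   read _ → write _, move -1, go to s0
s0 | __[_]_acccabb   read _ → write b, move 0, go to s1
s1 | __[b]_acccabb   read b → write b, move +1, go to s1
s1 | __b[_]acccabb   read _ → write b, move -1, go to s1
s1 | __[b]bacccabb   read b → write b, move +1, go to s1
s1 | __b[b]acccabb   read b → write b, move +1, go to s1
s1 | __bb[a]cccabb   read a → write _, move +1, go to s3
s3 | __bb_[c]ccabb   read c → write a, move 0, go to s0
s0 | __bb_[a]ccabb   read a → write a, move -1, go to s3
s3 | __bb[_]accabb   read _ → write _, move -1, go to s0
s0 | __b[b]_accabb   read b → write c, move -1, go to s3
s3 | __[b]c_accabb   read b → write c, move +1, go to s3
s3 | __c[c]_accabb   read c → write a, move 0, go to s0
s0 | __c[a]_accabb   read a → write a, move -1, go to s3
s3 | __[c]a_accabb   read c → write a, move 0, go to s0
s0 | __[a]a_accabb   read a → write a, move -1, go to s3
s3 | _[_]aa_accabb   read _ → write _, move -1, go to s0
s0 | [_]_aa_accabb   read _ → write b, move 0, go to s1
s1 | [b]_aa_accabb   read b → write b, move +1, go to s1
s1 | b[_]aa_accabb   read _ → write b, move -1, go to s1
s1 | [b]baa_accabb   read b → write b, move +1, go to s1
s1 | b[b]aa_accabb   read b → write b, move +1, go to s1
s1 | bb[a]a_accabb   read a → write _, move +1, go to s3
s3 | bb_[a]_accabb   read a → write c, move 0, go to s0
s0 | bb_[c]_accabb
The non-blank tape span at halt is bb_c_accabb.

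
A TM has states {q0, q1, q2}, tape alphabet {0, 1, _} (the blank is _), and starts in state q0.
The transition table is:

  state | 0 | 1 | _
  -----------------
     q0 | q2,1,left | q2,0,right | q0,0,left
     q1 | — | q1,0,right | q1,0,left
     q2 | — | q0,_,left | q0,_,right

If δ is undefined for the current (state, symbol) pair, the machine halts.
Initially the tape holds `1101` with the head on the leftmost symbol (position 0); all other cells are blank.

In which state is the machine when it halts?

state=q0 head=0 tape=_[1]101_   (q0,1)→(q2,0,right)
state=q2 head=1 tape=_0[1]01_   (q2,1)→(q0,_,left)
state=q0 head=0 tape=_[0]_01_   (q0,0)→(q2,1,left)
state=q2 head=-1 tape=[_]1_01_   (q2,_)→(q0,_,right)
state=q0 head=0 tape=_[1]_01_   (q0,1)→(q2,0,right)
state=q2 head=1 tape=_0[_]01_   (q2,_)→(q0,_,right)
state=q0 head=2 tape=_0_[0]1_   (q0,0)→(q2,1,left)
state=q2 head=1 tape=_0[_]11_   (q2,_)→(q0,_,right)
state=q0 head=2 tape=_0_[1]1_   (q0,1)→(q2,0,right)
state=q2 head=3 tape=_0_0[1]_   (q2,1)→(q0,_,left)
state=q0 head=2 tape=_0_[0]__   (q0,0)→(q2,1,left)
state=q2 head=1 tape=_0[_]1__   (q2,_)→(q0,_,right)
state=q0 head=2 tape=_0_[1]__   (q0,1)→(q2,0,right)
state=q2 head=3 tape=_0_0[_]_   (q2,_)→(q0,_,right)
state=q0 head=4 tape=_0_0_[_]   (q0,_)→(q0,0,left)
state=q0 head=3 tape=_0_0[_]0   (q0,_)→(q0,0,left)
state=q0 head=2 tape=_0_[0]00   (q0,0)→(q2,1,left)
state=q2 head=1 tape=_0[_]100   (q2,_)→(q0,_,right)
state=q0 head=2 tape=_0_[1]00   (q0,1)→(q2,0,right)
state=q2 head=3 tape=_0_0[0]0
No transition is defined for (q2, 0); M halts in state q2.

q2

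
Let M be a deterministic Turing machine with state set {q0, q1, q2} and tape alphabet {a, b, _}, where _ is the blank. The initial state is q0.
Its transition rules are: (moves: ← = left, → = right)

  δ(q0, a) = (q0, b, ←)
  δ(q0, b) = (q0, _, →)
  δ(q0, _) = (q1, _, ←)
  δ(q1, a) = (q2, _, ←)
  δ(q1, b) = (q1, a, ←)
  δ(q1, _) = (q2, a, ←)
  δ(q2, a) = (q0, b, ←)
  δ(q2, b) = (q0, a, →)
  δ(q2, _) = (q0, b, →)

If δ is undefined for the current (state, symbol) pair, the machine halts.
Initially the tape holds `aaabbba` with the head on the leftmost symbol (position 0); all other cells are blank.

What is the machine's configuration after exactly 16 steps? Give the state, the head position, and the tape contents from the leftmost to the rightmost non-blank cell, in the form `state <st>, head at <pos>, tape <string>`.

state q0, head at -2, tape ba_baabbba

q0 | ___[a]aabbba   read a → write b, move ←, go to q0
q0 | __[_]baabbba   read _ → write _, move ←, go to q1
q1 | _[_]_baabbba   read _ → write a, move ←, go to q2
q2 | [_]a_baabbba   read _ → write b, move →, go to q0
q0 | b[a]_baabbba   read a → write b, move ←, go to q0
q0 | [b]b_baabbba   read b → write _, move →, go to q0
q0 | _[b]_baabbba   read b → write _, move →, go to q0
q0 | __[_]baabbba   read _ → write _, move ←, go to q1
q1 | _[_]_baabbba   read _ → write a, move ←, go to q2
q2 | [_]a_baabbba   read _ → write b, move →, go to q0
q0 | b[a]_baabbba   read a → write b, move ←, go to q0
q0 | [b]b_baabbba   read b → write _, move →, go to q0
q0 | _[b]_baabbba   read b → write _, move →, go to q0
q0 | __[_]baabbba   read _ → write _, move ←, go to q1
q1 | _[_]_baabbba   read _ → write a, move ←, go to q2
q2 | [_]a_baabbba   read _ → write b, move →, go to q0
q0 | b[a]_baabbba
After 16 steps: state q0, head at -2, tape ba_baabbba.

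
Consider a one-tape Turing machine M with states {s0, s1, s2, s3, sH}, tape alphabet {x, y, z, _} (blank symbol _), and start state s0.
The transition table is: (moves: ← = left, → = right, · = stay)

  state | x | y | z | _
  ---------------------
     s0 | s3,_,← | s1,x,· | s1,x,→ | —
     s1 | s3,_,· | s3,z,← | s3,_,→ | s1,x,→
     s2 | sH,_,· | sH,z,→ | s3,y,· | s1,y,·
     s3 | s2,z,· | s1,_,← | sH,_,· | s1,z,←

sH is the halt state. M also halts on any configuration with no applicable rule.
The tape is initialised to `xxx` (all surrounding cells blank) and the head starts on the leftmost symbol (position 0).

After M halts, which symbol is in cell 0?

state=s0 head=0 tape=___[x]xx   (s0,x)→(s3,_,←)
state=s3 head=-1 tape=__[_]_xx   (s3,_)→(s1,z,←)
state=s1 head=-2 tape=_[_]z_xx   (s1,_)→(s1,x,→)
state=s1 head=-1 tape=_x[z]_xx   (s1,z)→(s3,_,→)
state=s3 head=0 tape=_x_[_]xx   (s3,_)→(s1,z,←)
state=s1 head=-1 tape=_x[_]zxx   (s1,_)→(s1,x,→)
state=s1 head=0 tape=_xx[z]xx   (s1,z)→(s3,_,→)
state=s3 head=1 tape=_xx_[x]x   (s3,x)→(s2,z,·)
state=s2 head=1 tape=_xx_[z]x   (s2,z)→(s3,y,·)
state=s3 head=1 tape=_xx_[y]x   (s3,y)→(s1,_,←)
state=s1 head=0 tape=_xx[_]_x   (s1,_)→(s1,x,→)
state=s1 head=1 tape=_xxx[_]x   (s1,_)→(s1,x,→)
state=s1 head=2 tape=_xxxx[x]   (s1,x)→(s3,_,·)
state=s3 head=2 tape=_xxxx[_]   (s3,_)→(s1,z,←)
state=s1 head=1 tape=_xxx[x]z   (s1,x)→(s3,_,·)
state=s3 head=1 tape=_xxx[_]z   (s3,_)→(s1,z,←)
state=s1 head=0 tape=_xx[x]zz   (s1,x)→(s3,_,·)
state=s3 head=0 tape=_xx[_]zz   (s3,_)→(s1,z,←)
state=s1 head=-1 tape=_x[x]zzz   (s1,x)→(s3,_,·)
state=s3 head=-1 tape=_x[_]zzz   (s3,_)→(s1,z,←)
state=s1 head=-2 tape=_[x]zzzz   (s1,x)→(s3,_,·)
state=s3 head=-2 tape=_[_]zzzz   (s3,_)→(s1,z,←)
state=s1 head=-3 tape=[_]zzzzz   (s1,_)→(s1,x,→)
state=s1 head=-2 tape=x[z]zzzz   (s1,z)→(s3,_,→)
state=s3 head=-1 tape=x_[z]zzz   (s3,z)→(sH,_,·)
state=sH head=-1 tape=x_[_]zzz
Cell 0 holds z when M halts.

z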